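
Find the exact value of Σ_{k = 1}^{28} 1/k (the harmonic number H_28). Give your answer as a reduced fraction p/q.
H_28 = 315404588903/80313433200

Direct summation: H_28 = 1 + 1/2 + ... + 1/28. The least common denominator is lcm(1, ..., 28) = 80313433200; over this denominator the numerator is 80313433200 + 40156716600 + 26771144400 + 20078358300 + 16062686640 + 13385572200 + 11473347600 + 10039179150 + 8923714800 + 8031343320 + 7301221200 + 6692786100 + 6177956400 + 5736673800 + 5354228880 + 5019589575 + 4724319600 + 4461857400 + 4227022800 + 4015671660 + 3824449200 + 3650610600 + 3491888400 + 3346393050 + 3212537328 + 3088978200 + 2974571600 + 2868336900 = 315404588903, so H_28 = 315404588903/80313433200 (already in lowest terms) ≈ 3.92717. (The PNT-adjacent estimate ln(28) + γ ≈ 3.90942 matches within O(1/n).)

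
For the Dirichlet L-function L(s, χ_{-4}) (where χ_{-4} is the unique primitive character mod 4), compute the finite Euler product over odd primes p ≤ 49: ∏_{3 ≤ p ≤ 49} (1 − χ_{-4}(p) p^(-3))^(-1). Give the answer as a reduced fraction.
∏ = 5542372783760447569145696690995330585/5720007308274565543266215981884637184

The odd primes p ≤ 49 are [3, 5, 7, 11, 13, 17, 19, 23, 29, 31, 37, 41, 43, 47]. For each, χ(p) = 1 if p ≡ 1 mod 4, χ(p) = −1 if p ≡ 3 mod 4. Taking (1 − χ(p)/p^3)^(-1) = p^3/(p^3 − χ(p)): (1 − (-1)/3^3)^(-1) · (1 − (1)/5^3)^(-1) · (1 − (-1)/7^3)^(-1) · (1 − (-1)/11^3)^(-1) · (1 − (1)/13^3)^(-1) · (1 − (1)/17^3)^(-1) · (1 − (-1)/19^3)^(-1) · (1 − (-1)/23^3)^(-1) · (1 − (1)/29^3)^(-1) · (1 − (-1)/31^3)^(-1) · (1 − (1)/37^3)^(-1) · (1 − (1)/41^3)^(-1) · (1 − (-1)/43^3)^(-1) · (1 − (-1)/47^3)^(-1) = 5542372783760447569145696690995330585/5720007308274565543266215981884637184.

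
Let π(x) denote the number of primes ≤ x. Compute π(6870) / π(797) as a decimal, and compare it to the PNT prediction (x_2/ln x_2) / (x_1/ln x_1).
π(6870)/π(797) = 884/139 ≈ 6.3597;  PNT prediction ≈ 6.5182.

π(797) = 139 and π(6870) = 884, so π(6870)/π(797) ≈ 6.3597. The PNT-predicted ratio is (6870/ln(6870)) / (797/ln(797)) ≈ 6.5182. The two agree to within a few percent, as expected.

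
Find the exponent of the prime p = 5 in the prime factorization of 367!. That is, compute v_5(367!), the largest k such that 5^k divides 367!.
v_5(367!) = 89

Legendre's formula: v_p(n!) = Σ_{k ≥ 1} ⌊n / p^k⌋. For p = 5, n = 367, the terms are:
  ⌊367/5^1⌋ = ⌊367/5⌋ = 73
  ⌊367/5^2⌋ = ⌊367/25⌋ = 14
  ⌊367/5^3⌋ = ⌊367/125⌋ = 2
(the next term ⌊367/5^4⌋ = 0, terminating the sum). Summing: v_5(367!) = 73 + 14 + 2 = 89.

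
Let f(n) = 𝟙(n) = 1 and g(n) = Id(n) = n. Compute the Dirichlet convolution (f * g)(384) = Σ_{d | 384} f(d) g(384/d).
(𝟙 * Id)(384) = 1020

Divisors of 384: [1, 2, 3, 4, 6, 8, 12, 16, 24, 32, 48, 64, 96, 128, 192, 384]. For each d | 384:
  d = 1: 𝟙(1) · Id(384/1) = 1 · 384 = 384
  d = 2: 𝟙(2) · Id(384/2) = 1 · 192 = 192
  d = 3: 𝟙(3) · Id(384/3) = 1 · 128 = 128
  d = 4: 𝟙(4) · Id(384/4) = 1 · 96 = 96
  d = 6: 𝟙(6) · Id(384/6) = 1 · 64 = 64
  d = 8: 𝟙(8) · Id(384/8) = 1 · 48 = 48
  d = 12: 𝟙(12) · Id(384/12) = 1 · 32 = 32
  d = 16: 𝟙(16) · Id(384/16) = 1 · 24 = 24
  d = 24: 𝟙(24) · Id(384/24) = 1 · 16 = 16
  d = 32: 𝟙(32) · Id(384/32) = 1 · 12 = 12
  d = 48: 𝟙(48) · Id(384/48) = 1 · 8 = 8
  d = 64: 𝟙(64) · Id(384/64) = 1 · 6 = 6
  d = 96: 𝟙(96) · Id(384/96) = 1 · 4 = 4
  d = 128: 𝟙(128) · Id(384/128) = 1 · 3 = 3
  d = 192: 𝟙(192) · Id(384/192) = 1 · 2 = 2
  d = 384: 𝟙(384) · Id(384/384) = 1 · 1 = 1
Summing: (𝟙 * Id)(384) = 384 + 192 + 128 + 96 + 64 + 48 + 32 + 24 + 16 + 12 + 8 + 6 + 4 + 3 + 2 + 1 = 1020.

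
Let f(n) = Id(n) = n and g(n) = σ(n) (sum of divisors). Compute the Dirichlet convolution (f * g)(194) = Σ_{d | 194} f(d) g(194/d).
(Id * σ)(194) = 975

Divisors of 194: [1, 2, 97, 194]. For each d | 194:
  d = 1: Id(1) · σ(194/1) = 1 · 294 = 294
  d = 2: Id(2) · σ(194/2) = 2 · 98 = 196
  d = 97: Id(97) · σ(194/97) = 97 · 3 = 291
  d = 194: Id(194) · σ(194/194) = 194 · 1 = 194
Summing: (Id * σ)(194) = 294 + 196 + 291 + 194 = 975.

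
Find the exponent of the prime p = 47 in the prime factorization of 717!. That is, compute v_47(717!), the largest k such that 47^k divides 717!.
v_47(717!) = 15

Legendre's formula: v_p(n!) = Σ_{k ≥ 1} ⌊n / p^k⌋. For p = 47, n = 717, the terms are:
  ⌊717/47^1⌋ = ⌊717/47⌋ = 15
(the next term ⌊717/47^2⌋ = 0, terminating the sum). Summing: v_47(717!) = 15 = 15.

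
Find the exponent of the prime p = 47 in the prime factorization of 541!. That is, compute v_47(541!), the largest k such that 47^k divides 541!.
v_47(541!) = 11

Legendre's formula: v_p(n!) = Σ_{k ≥ 1} ⌊n / p^k⌋. For p = 47, n = 541, the terms are:
  ⌊541/47^1⌋ = ⌊541/47⌋ = 11
(the next term ⌊541/47^2⌋ = 0, terminating the sum). Summing: v_47(541!) = 11 = 11.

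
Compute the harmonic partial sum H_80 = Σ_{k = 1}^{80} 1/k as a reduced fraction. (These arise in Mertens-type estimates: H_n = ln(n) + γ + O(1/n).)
H_80 = 4880292608058024066886120358155997/982844219842241906412811281988800

Direct summation: H_80 = 1 + 1/2 + ... + 1/80. The least common denominator is lcm(1, ..., 80) = 32433859254793982911622772305630400; over this denominator the numerator is 32433859254793982911622772305630400 + 16216929627396991455811386152815200 + 10811286418264660970540924101876800 + 8108464813698495727905693076407600 + 6486771850958796582324554461126080 + 5405643209132330485270462050938400 + 4633408464970568987374681757947200 + 4054232406849247863952846538203800 + 3603762139421553656846974700625600 + 3243385925479398291162277230563040 + 2948532659526725719238433845966400 + 2702821604566165242635231025469200 + 2494912250368767916278674792740800 + 2316704232485284493687340878973600 + 2162257283652932194108184820375360 + 2027116203424623931976423269101900 + 1907874073811410759507221900331200 + 1801881069710776828423487350312800 + 1707045223936525416401198542401600 + 1621692962739699145581138615281520 + 1544469488323522995791560585982400 + 1474266329763362859619216922983200 + 1410167793686694909200990100244800 + 1351410802283082621317615512734600 + 1297354370191759316464910892225216 + 1247456125184383958139337396370400 + 1201254046473851218948991566875200 + 1158352116242642246843670439486800 + 1118408939820482169366302493297600 + 1081128641826466097054092410187680 + 1046253524348192997149121687278400 + 1013558101712311965988211634550950 + 982844219842241906412811281988800 + 953937036905705379753610950165600 + 926681692994113797474936351589440 + 900940534855388414211743675156400 + 876590790670107646260074927179200 + 853522611968262708200599271200800 + 831637416789589305426224930913600 + 810846481369849572790569307640760 + 791069737921804461259092007454400 + 772234744161761497895780292991200 + 754275796623115881665645867572800 + 737133164881681429809608461491600 + 720752427884310731369394940125120 + 705083896843347454600495050122400 + 690082111804127295991973878843200 + 675705401141541310658807756367300 + 661915494995795569624954536849600 + 648677185095879658232455446112608 + 635958024603803586502407300110400 + 623728062592191979069668698185200 + 611959608581018545502316458596800 + 600627023236925609474495783437600 + 589706531905345143847686769193280 + 579176058121321123421835219743400 + 569015074645508472133732847467200 + 559204469910241084683151246648800 + 549726428047355642569877496705600 + 540564320913233048527046205093840 + 531702610734327588715127414846400 + 523126762174096498574560843639200 + 514823162774507665263853528660800 + 506779050856155982994105817275475 + 498982450073753583255734958548160 + 491422109921120953206405640994400 + 484087451564089297188399586651200 + 476968518452852689876805475082800 + 470055931228898303066996700081600 + 463340846497056898737468175794720 + 456814919081605393121447497262400 + 450470267427694207105871837578200 + 444299441846492916597572223364800 + 438295395335053823130037463589600 + 432451456730586438821636964075072 + 426761305984131354100299635600400 + 421218951360960817034061977995200 + 415818708394794652713112465456800 + 410555180440430163438262940577600 + 405423240684924786395284653820380 = 161049656065914794207241971819147901, so H_80 = 161049656065914794207241971819147901/32433859254793982911622772305630400; reducing by gcd(161049656065914794207241971819147901, 32433859254793982911622772305630400) = 33 gives 4880292608058024066886120358155997/982844219842241906412811281988800 ≈ 4.96548. (The PNT-adjacent estimate ln(80) + γ ≈ 4.95924 matches within O(1/n).)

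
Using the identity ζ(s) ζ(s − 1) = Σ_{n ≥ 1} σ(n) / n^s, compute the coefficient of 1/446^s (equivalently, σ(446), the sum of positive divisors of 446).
σ(446) = 672

In the product (Σ m^0/m^s)(Σ k / k^s) = Σ (Σ_{d | n} d) / n^s, the coefficient of 1/n^s is σ(n) = Σ_{d | n} d. For n = 446, divisors are [1, 2, 223, 446]; summing: σ(446) = 672.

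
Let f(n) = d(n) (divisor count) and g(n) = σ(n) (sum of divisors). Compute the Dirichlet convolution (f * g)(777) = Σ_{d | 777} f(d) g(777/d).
(d * σ)(777) = 2400

Divisors of 777: [1, 3, 7, 21, 37, 111, 259, 777]. For each d | 777:
  d = 1: d(1) · σ(777/1) = 1 · 1216 = 1216
  d = 3: d(3) · σ(777/3) = 2 · 304 = 608
  d = 7: d(7) · σ(777/7) = 2 · 152 = 304
  d = 21: d(21) · σ(777/21) = 4 · 38 = 152
  d = 37: d(37) · σ(777/37) = 2 · 32 = 64
  d = 111: d(111) · σ(777/111) = 4 · 8 = 32
  d = 259: d(259) · σ(777/259) = 4 · 4 = 16
  d = 777: d(777) · σ(777/777) = 8 · 1 = 8
Summing: (d * σ)(777) = 1216 + 608 + 304 + 152 + 64 + 32 + 16 + 8 = 2400.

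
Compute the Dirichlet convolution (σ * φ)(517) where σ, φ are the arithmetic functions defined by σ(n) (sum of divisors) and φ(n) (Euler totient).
(σ * φ)(517) = 2068

Divisors of 517: [1, 11, 47, 517]. For each d | 517:
  d = 1: σ(1) · φ(517/1) = 1 · 460 = 460
  d = 11: σ(11) · φ(517/11) = 12 · 46 = 552
  d = 47: σ(47) · φ(517/47) = 48 · 10 = 480
  d = 517: σ(517) · φ(517/517) = 576 · 1 = 576
Summing: (σ * φ)(517) = 460 + 552 + 480 + 576 = 2068.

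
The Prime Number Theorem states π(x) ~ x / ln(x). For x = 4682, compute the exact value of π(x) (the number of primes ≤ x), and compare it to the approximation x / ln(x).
π(4682) = 633;  x/ln(x) ≈ 553.99;  relative error ≈ 12.48%.

Directly count primes up to 4682: π(4682) = 633. The PNT approximation gives 4682/ln(4682) ≈ 4682/8.45148 ≈ 553.99. Relative error (π(x) − x/ln(x)) / π(x) ≈ 12.48%; the approximation is known to undercount slightly (Li(x) is a better estimate).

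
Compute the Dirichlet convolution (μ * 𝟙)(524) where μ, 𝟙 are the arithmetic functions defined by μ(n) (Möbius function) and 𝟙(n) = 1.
(μ * 𝟙)(524) = 0

Divisors of 524: [1, 2, 4, 131, 262, 524]. For each d | 524:
  d = 1: μ(1) · 𝟙(524/1) = 1 · 1 = 1
  d = 2: μ(2) · 𝟙(524/2) = -1 · 1 = -1
  d = 4: μ(4) · 𝟙(524/4) = 0 · 1 = 0
  d = 131: μ(131) · 𝟙(524/131) = -1 · 1 = -1
  d = 262: μ(262) · 𝟙(524/262) = 1 · 1 = 1
  d = 524: μ(524) · 𝟙(524/524) = 0 · 1 = 0
Summing: (μ * 𝟙)(524) = 1 + -1 + 0 + -1 + 1 + 0 = 0.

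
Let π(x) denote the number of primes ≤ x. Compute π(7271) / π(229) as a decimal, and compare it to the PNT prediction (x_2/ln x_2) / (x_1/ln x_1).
π(7271)/π(229) = 928/50 ≈ 18.5600;  PNT prediction ≈ 19.4032.

π(229) = 50 and π(7271) = 928, so π(7271)/π(229) ≈ 18.5600. The PNT-predicted ratio is (7271/ln(7271)) / (229/ln(229)) ≈ 19.4032. The two agree to within a few percent, as expected.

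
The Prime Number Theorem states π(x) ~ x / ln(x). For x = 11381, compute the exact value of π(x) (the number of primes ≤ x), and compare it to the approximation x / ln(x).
π(11381) = 1373;  x/ln(x) ≈ 1218.56;  relative error ≈ 11.25%.

Directly count primes up to 11381: π(11381) = 1373. The PNT approximation gives 11381/ln(11381) ≈ 11381/9.33970 ≈ 1218.56. Relative error (π(x) − x/ln(x)) / π(x) ≈ 11.25%; the approximation is known to undercount slightly (Li(x) is a better estimate).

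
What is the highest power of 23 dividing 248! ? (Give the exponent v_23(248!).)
v_23(248!) = 10

Legendre's formula: v_p(n!) = Σ_{k ≥ 1} ⌊n / p^k⌋. For p = 23, n = 248, the terms are:
  ⌊248/23^1⌋ = ⌊248/23⌋ = 10
(the next term ⌊248/23^2⌋ = 0, terminating the sum). Summing: v_23(248!) = 10 = 10.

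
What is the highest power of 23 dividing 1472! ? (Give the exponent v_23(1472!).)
v_23(1472!) = 66

Legendre's formula: v_p(n!) = Σ_{k ≥ 1} ⌊n / p^k⌋. For p = 23, n = 1472, the terms are:
  ⌊1472/23^1⌋ = ⌊1472/23⌋ = 64
  ⌊1472/23^2⌋ = ⌊1472/529⌋ = 2
(the next term ⌊1472/23^3⌋ = 0, terminating the sum). Summing: v_23(1472!) = 64 + 2 = 66.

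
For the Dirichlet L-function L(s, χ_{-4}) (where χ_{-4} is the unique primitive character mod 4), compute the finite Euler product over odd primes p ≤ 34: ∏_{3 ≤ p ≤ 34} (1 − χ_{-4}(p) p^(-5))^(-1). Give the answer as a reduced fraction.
∏ = 52015810615424538455317584769582112629834289625/52216435813704314792391924764477903837266444288

The odd primes p ≤ 34 are [3, 5, 7, 11, 13, 17, 19, 23, 29, 31]. For each, χ(p) = 1 if p ≡ 1 mod 4, χ(p) = −1 if p ≡ 3 mod 4. Taking (1 − χ(p)/p^5)^(-1) = p^5/(p^5 − χ(p)): (1 − (-1)/3^5)^(-1) · (1 − (1)/5^5)^(-1) · (1 − (-1)/7^5)^(-1) · (1 − (-1)/11^5)^(-1) · (1 − (1)/13^5)^(-1) · (1 − (1)/17^5)^(-1) · (1 − (-1)/19^5)^(-1) · (1 − (-1)/23^5)^(-1) · (1 − (1)/29^5)^(-1) · (1 − (-1)/31^5)^(-1) = 52015810615424538455317584769582112629834289625/52216435813704314792391924764477903837266444288.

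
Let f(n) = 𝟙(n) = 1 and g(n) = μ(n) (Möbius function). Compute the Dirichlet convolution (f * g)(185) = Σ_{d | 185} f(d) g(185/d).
(𝟙 * μ)(185) = 0

Divisors of 185: [1, 5, 37, 185]. For each d | 185:
  d = 1: 𝟙(1) · μ(185/1) = 1 · 1 = 1
  d = 5: 𝟙(5) · μ(185/5) = 1 · -1 = -1
  d = 37: 𝟙(37) · μ(185/37) = 1 · -1 = -1
  d = 185: 𝟙(185) · μ(185/185) = 1 · 1 = 1
Summing: (𝟙 * μ)(185) = 1 + -1 + -1 + 1 = 0.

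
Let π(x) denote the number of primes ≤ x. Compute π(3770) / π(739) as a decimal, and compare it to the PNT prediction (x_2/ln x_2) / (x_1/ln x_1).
π(3770)/π(739) = 525/131 ≈ 4.0076;  PNT prediction ≈ 4.0920.

π(739) = 131 and π(3770) = 525, so π(3770)/π(739) ≈ 4.0076. The PNT-predicted ratio is (3770/ln(3770)) / (739/ln(739)) ≈ 4.0920. The two agree to within a few percent, as expected.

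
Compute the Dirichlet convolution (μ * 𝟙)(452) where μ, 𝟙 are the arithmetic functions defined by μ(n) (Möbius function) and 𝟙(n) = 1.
(μ * 𝟙)(452) = 0

Divisors of 452: [1, 2, 4, 113, 226, 452]. For each d | 452:
  d = 1: μ(1) · 𝟙(452/1) = 1 · 1 = 1
  d = 2: μ(2) · 𝟙(452/2) = -1 · 1 = -1
  d = 4: μ(4) · 𝟙(452/4) = 0 · 1 = 0
  d = 113: μ(113) · 𝟙(452/113) = -1 · 1 = -1
  d = 226: μ(226) · 𝟙(452/226) = 1 · 1 = 1
  d = 452: μ(452) · 𝟙(452/452) = 0 · 1 = 0
Summing: (μ * 𝟙)(452) = 1 + -1 + 0 + -1 + 1 + 0 = 0.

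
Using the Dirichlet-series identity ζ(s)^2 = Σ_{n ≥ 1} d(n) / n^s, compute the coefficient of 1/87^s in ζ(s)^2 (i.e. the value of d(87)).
d(87) = 4

ζ(s)^2 = (Σ 1/m^s)(Σ 1/k^s). The coefficient of 1/n^s in the product is the number of ordered pairs (m, k) with mk = n, which equals d(n). For n = 87, divisors are [1, 3, 29, 87], so d(87) = 4.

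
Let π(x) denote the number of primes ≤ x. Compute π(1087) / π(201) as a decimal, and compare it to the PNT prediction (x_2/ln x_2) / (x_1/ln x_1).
π(1087)/π(201) = 181/46 ≈ 3.9348;  PNT prediction ≈ 4.1023.

π(201) = 46 and π(1087) = 181, so π(1087)/π(201) ≈ 3.9348. The PNT-predicted ratio is (1087/ln(1087)) / (201/ln(201)) ≈ 4.1023. The two agree to within a few percent, as expected.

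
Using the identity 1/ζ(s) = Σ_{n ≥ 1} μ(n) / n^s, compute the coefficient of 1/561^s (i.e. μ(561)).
μ(561) = -1

Factor n = 561 = 3 · 11 · 17. μ(n) = 0 if any exponent ≥ 2 (not squarefree); otherwise μ(n) = (−1)^{ω(n)} where ω(n) is the number of distinct prime factors. Applying: μ(561) = -1.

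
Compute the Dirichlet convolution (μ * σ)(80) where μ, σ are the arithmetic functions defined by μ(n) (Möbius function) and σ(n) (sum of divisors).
(μ * σ)(80) = 80

Divisors of 80: [1, 2, 4, 5, 8, 10, 16, 20, 40, 80]. For each d | 80:
  d = 1: μ(1) · σ(80/1) = 1 · 186 = 186
  d = 2: μ(2) · σ(80/2) = -1 · 90 = -90
  d = 4: μ(4) · σ(80/4) = 0 · 42 = 0
  d = 5: μ(5) · σ(80/5) = -1 · 31 = -31
  d = 8: μ(8) · σ(80/8) = 0 · 18 = 0
  d = 10: μ(10) · σ(80/10) = 1 · 15 = 15
  d = 16: μ(16) · σ(80/16) = 0 · 6 = 0
  d = 20: μ(20) · σ(80/20) = 0 · 7 = 0
  d = 40: μ(40) · σ(80/40) = 0 · 3 = 0
  d = 80: μ(80) · σ(80/80) = 0 · 1 = 0
Summing: (μ * σ)(80) = 186 + -90 + 0 + -31 + 0 + 15 + 0 + 0 + 0 + 0 = 80.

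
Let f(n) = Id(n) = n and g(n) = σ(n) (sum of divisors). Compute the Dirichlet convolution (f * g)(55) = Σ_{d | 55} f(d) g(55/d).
(Id * σ)(55) = 253

Divisors of 55: [1, 5, 11, 55]. For each d | 55:
  d = 1: Id(1) · σ(55/1) = 1 · 72 = 72
  d = 5: Id(5) · σ(55/5) = 5 · 12 = 60
  d = 11: Id(11) · σ(55/11) = 11 · 6 = 66
  d = 55: Id(55) · σ(55/55) = 55 · 1 = 55
Summing: (Id * σ)(55) = 72 + 60 + 66 + 55 = 253.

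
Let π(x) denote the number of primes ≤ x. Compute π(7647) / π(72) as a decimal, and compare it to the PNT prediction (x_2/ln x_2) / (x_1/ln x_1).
π(7647)/π(72) = 970/20 ≈ 48.5000;  PNT prediction ≈ 50.7956.

π(72) = 20 and π(7647) = 970, so π(7647)/π(72) ≈ 48.5000. The PNT-predicted ratio is (7647/ln(7647)) / (72/ln(72)) ≈ 50.7956. The two agree to within a few percent, as expected.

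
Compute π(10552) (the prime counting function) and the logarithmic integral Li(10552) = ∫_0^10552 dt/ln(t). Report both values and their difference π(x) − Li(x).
π(10552) = 1288;  Li(10552) ≈ 1305.89;  π(x) − Li(x) ≈ -17.89.

Direct count of primes ≤ 10552 gives π(10552) = 1288. Numerical evaluation of the logarithmic integral gives Li(10552) ≈ 1305.89. The difference π(x) − Li(x) ≈ -17.89 is typically negative for small/moderate x (Li(x) overestimates), though Littlewood's theorem shows this sign changes infinitely often.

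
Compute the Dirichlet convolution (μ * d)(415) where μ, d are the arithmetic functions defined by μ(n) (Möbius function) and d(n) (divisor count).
(μ * d)(415) = 1

Divisors of 415: [1, 5, 83, 415]. For each d | 415:
  d = 1: μ(1) · d(415/1) = 1 · 4 = 4
  d = 5: μ(5) · d(415/5) = -1 · 2 = -2
  d = 83: μ(83) · d(415/83) = -1 · 2 = -2
  d = 415: μ(415) · d(415/415) = 1 · 1 = 1
Summing: (μ * d)(415) = 4 + -2 + -2 + 1 = 1.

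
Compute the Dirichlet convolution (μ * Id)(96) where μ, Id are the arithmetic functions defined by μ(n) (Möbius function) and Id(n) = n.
(μ * Id)(96) = 32

Divisors of 96: [1, 2, 3, 4, 6, 8, 12, 16, 24, 32, 48, 96]. For each d | 96:
  d = 1: μ(1) · Id(96/1) = 1 · 96 = 96
  d = 2: μ(2) · Id(96/2) = -1 · 48 = -48
  d = 3: μ(3) · Id(96/3) = -1 · 32 = -32
  d = 4: μ(4) · Id(96/4) = 0 · 24 = 0
  d = 6: μ(6) · Id(96/6) = 1 · 16 = 16
  d = 8: μ(8) · Id(96/8) = 0 · 12 = 0
  d = 12: μ(12) · Id(96/12) = 0 · 8 = 0
  d = 16: μ(16) · Id(96/16) = 0 · 6 = 0
  d = 24: μ(24) · Id(96/24) = 0 · 4 = 0
  d = 32: μ(32) · Id(96/32) = 0 · 3 = 0
  d = 48: μ(48) · Id(96/48) = 0 · 2 = 0
  d = 96: μ(96) · Id(96/96) = 0 · 1 = 0
Summing: (μ * Id)(96) = 96 + -48 + -32 + 0 + 16 + 0 + 0 + 0 + 0 + 0 + 0 + 0 = 32.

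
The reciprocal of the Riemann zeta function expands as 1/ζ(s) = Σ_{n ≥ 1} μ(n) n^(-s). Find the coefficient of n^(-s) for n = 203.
μ(203) = 1

Factor n = 203 = 7 · 29. μ(n) = 0 if any exponent ≥ 2 (not squarefree); otherwise μ(n) = (−1)^{ω(n)} where ω(n) is the number of distinct prime factors. Applying: μ(203) = 1.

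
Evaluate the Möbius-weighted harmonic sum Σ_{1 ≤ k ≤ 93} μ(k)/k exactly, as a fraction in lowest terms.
Σ μ(k)/k = 160646574025887074368700140133097/7922913965448516923550179200452770

Values of μ(k) for 1 ≤ k ≤ 93: μ(1) = 1, μ(2) = -1, μ(3) = -1, μ(5) = -1, μ(6) = 1, μ(7) = -1, μ(10) = 1, μ(11) = -1, μ(13) = -1, μ(14) = 1, μ(15) = 1, μ(17) = -1, μ(19) = -1, μ(21) = 1, μ(22) = 1, μ(23) = -1, μ(26) = 1, μ(29) = -1, μ(30) = -1, μ(31) = -1, μ(33) = 1, μ(34) = 1, μ(35) = 1, μ(37) = -1, μ(38) = 1, μ(39) = 1, μ(41) = -1, μ(42) = -1, μ(43) = -1, μ(46) = 1, μ(47) = -1, μ(51) = 1, μ(53) = -1, μ(55) = 1, μ(57) = 1, μ(58) = 1, μ(59) = -1, μ(61) = -1, μ(62) = 1, μ(65) = 1, μ(66) = -1, μ(67) = -1, μ(69) = 1, μ(70) = -1, μ(71) = -1, μ(73) = -1, μ(74) = 1, μ(77) = 1, μ(78) = -1, μ(79) = -1, μ(82) = 1, μ(83) = -1, μ(85) = 1, μ(86) = 1, μ(87) = 1, μ(89) = -1, μ(91) = 1, μ(93) = 1, with μ = 0 on non-squarefree integers. Summing μ(k)/k for k where μ(k) ≠ 0 gives 160646574025887074368700140133097/7922913965448516923550179200452770 ≈ 0.0203. (PNT ⟺ this sum → 0 as n → ∞.)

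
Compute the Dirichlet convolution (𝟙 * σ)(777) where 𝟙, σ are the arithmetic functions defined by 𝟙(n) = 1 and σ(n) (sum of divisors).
(𝟙 * σ)(777) = 1755

Divisors of 777: [1, 3, 7, 21, 37, 111, 259, 777]. For each d | 777:
  d = 1: 𝟙(1) · σ(777/1) = 1 · 1216 = 1216
  d = 3: 𝟙(3) · σ(777/3) = 1 · 304 = 304
  d = 7: 𝟙(7) · σ(777/7) = 1 · 152 = 152
  d = 21: 𝟙(21) · σ(777/21) = 1 · 38 = 38
  d = 37: 𝟙(37) · σ(777/37) = 1 · 32 = 32
  d = 111: 𝟙(111) · σ(777/111) = 1 · 8 = 8
  d = 259: 𝟙(259) · σ(777/259) = 1 · 4 = 4
  d = 777: 𝟙(777) · σ(777/777) = 1 · 1 = 1
Summing: (𝟙 * σ)(777) = 1216 + 304 + 152 + 38 + 32 + 8 + 4 + 1 = 1755.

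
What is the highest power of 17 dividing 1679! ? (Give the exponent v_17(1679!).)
v_17(1679!) = 103

Legendre's formula: v_p(n!) = Σ_{k ≥ 1} ⌊n / p^k⌋. For p = 17, n = 1679, the terms are:
  ⌊1679/17^1⌋ = ⌊1679/17⌋ = 98
  ⌊1679/17^2⌋ = ⌊1679/289⌋ = 5
(the next term ⌊1679/17^3⌋ = 0, terminating the sum). Summing: v_17(1679!) = 98 + 5 = 103.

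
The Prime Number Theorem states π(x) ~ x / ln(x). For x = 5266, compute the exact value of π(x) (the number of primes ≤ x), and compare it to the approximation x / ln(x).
π(5266) = 698;  x/ln(x) ≈ 614.54;  relative error ≈ 11.96%.

Directly count primes up to 5266: π(5266) = 698. The PNT approximation gives 5266/ln(5266) ≈ 5266/8.56903 ≈ 614.54. Relative error (π(x) − x/ln(x)) / π(x) ≈ 11.96%; the approximation is known to undercount slightly (Li(x) is a better estimate).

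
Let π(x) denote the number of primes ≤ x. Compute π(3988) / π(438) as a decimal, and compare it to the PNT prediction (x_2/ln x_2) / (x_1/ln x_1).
π(3988)/π(438) = 549/84 ≈ 6.5357;  PNT prediction ≈ 6.6793.

π(438) = 84 and π(3988) = 549, so π(3988)/π(438) ≈ 6.5357. The PNT-predicted ratio is (3988/ln(3988)) / (438/ln(438)) ≈ 6.6793. The two agree to within a few percent, as expected.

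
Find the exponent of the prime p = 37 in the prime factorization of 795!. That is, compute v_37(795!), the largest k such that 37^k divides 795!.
v_37(795!) = 21

Legendre's formula: v_p(n!) = Σ_{k ≥ 1} ⌊n / p^k⌋. For p = 37, n = 795, the terms are:
  ⌊795/37^1⌋ = ⌊795/37⌋ = 21
(the next term ⌊795/37^2⌋ = 0, terminating the sum). Summing: v_37(795!) = 21 = 21.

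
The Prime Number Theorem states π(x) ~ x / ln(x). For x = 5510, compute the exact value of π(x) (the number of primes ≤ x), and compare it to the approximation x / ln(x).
π(5510) = 728;  x/ln(x) ≈ 639.63;  relative error ≈ 12.14%.

Directly count primes up to 5510: π(5510) = 728. The PNT approximation gives 5510/ln(5510) ≈ 5510/8.61432 ≈ 639.63. Relative error (π(x) − x/ln(x)) / π(x) ≈ 12.14%; the approximation is known to undercount slightly (Li(x) is a better estimate).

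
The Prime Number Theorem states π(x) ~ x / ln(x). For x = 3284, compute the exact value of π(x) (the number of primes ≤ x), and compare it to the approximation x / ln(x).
π(3284) = 462;  x/ln(x) ≈ 405.59;  relative error ≈ 12.21%.

Directly count primes up to 3284: π(3284) = 462. The PNT approximation gives 3284/ln(3284) ≈ 3284/8.09682 ≈ 405.59. Relative error (π(x) − x/ln(x)) / π(x) ≈ 12.21%; the approximation is known to undercount slightly (Li(x) is a better estimate).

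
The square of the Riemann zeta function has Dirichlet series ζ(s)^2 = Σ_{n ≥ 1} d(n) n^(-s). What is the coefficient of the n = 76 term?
d(76) = 6

ζ(s)^2 = (Σ 1/m^s)(Σ 1/k^s). The coefficient of 1/n^s in the product is the number of ordered pairs (m, k) with mk = n, which equals d(n). For n = 76, divisors are [1, 2, 4, 19, 38, 76], so d(76) = 6.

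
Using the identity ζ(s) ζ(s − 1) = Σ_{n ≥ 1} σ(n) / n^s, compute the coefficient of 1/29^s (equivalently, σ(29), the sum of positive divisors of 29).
σ(29) = 30

In the product (Σ m^0/m^s)(Σ k / k^s) = Σ (Σ_{d | n} d) / n^s, the coefficient of 1/n^s is σ(n) = Σ_{d | n} d. For n = 29, divisors are [1, 29]; summing: σ(29) = 30.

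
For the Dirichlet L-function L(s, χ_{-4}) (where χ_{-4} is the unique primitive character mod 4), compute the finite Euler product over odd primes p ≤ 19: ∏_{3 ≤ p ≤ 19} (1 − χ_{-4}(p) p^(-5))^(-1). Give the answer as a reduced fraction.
∏ = 8959395755957897476417566375/8993950909687588250159808512

The odd primes p ≤ 19 are [3, 5, 7, 11, 13, 17, 19]. For each, χ(p) = 1 if p ≡ 1 mod 4, χ(p) = −1 if p ≡ 3 mod 4. Taking (1 − χ(p)/p^5)^(-1) = p^5/(p^5 − χ(p)): (1 − (-1)/3^5)^(-1) · (1 − (1)/5^5)^(-1) · (1 − (-1)/7^5)^(-1) · (1 − (-1)/11^5)^(-1) · (1 − (1)/13^5)^(-1) · (1 − (1)/17^5)^(-1) · (1 − (-1)/19^5)^(-1) = 8959395755957897476417566375/8993950909687588250159808512.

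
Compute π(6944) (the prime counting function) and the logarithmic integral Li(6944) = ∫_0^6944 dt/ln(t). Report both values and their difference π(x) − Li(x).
π(6944) = 890;  Li(6944) ≈ 908.00;  π(x) − Li(x) ≈ -18.00.

Direct count of primes ≤ 6944 gives π(6944) = 890. Numerical evaluation of the logarithmic integral gives Li(6944) ≈ 908.00. The difference π(x) − Li(x) ≈ -18.00 is typically negative for small/moderate x (Li(x) overestimates), though Littlewood's theorem shows this sign changes infinitely often.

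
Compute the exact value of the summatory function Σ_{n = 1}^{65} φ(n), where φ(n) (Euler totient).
Σ_{n ≤ 65} φ(n) = 1308

Compute φ(n) for each 1 ≤ n ≤ 65: φ(1) = 1, φ(2) = 1, φ(3) = 2, φ(4) = 2, φ(5) = 4, φ(6) = 2, φ(7) = 6, φ(8) = 4, φ(9) = 6, φ(10) = 4, φ(11) = 10, φ(12) = 4, φ(13) = 12, φ(14) = 6, φ(15) = 8, φ(16) = 8, φ(17) = 16, φ(18) = 6, φ(19) = 18, φ(20) = 8, φ(21) = 12, φ(22) = 10, φ(23) = 22, φ(24) = 8, φ(25) = 20, φ(26) = 12, φ(27) = 18, φ(28) = 12, φ(29) = 28, φ(30) = 8, φ(31) = 30, φ(32) = 16, φ(33) = 20, φ(34) = 16, φ(35) = 24, φ(36) = 12, φ(37) = 36, φ(38) = 18, φ(39) = 24, φ(40) = 16, φ(41) = 40, φ(42) = 12, φ(43) = 42, φ(44) = 20, φ(45) = 24, φ(46) = 22, φ(47) = 46, φ(48) = 16, φ(49) = 42, φ(50) = 20, φ(51) = 32, φ(52) = 24, φ(53) = 52, φ(54) = 18, φ(55) = 40, φ(56) = 24, φ(57) = 36, φ(58) = 28, φ(59) = 58, φ(60) = 16, φ(61) = 60, φ(62) = 30, φ(63) = 36, φ(64) = 32, φ(65) = 48. Summing all 65 values: 1308. (Average order: Σ_{n ≤ x} φ(n) ~ (3/π²) x². For x = 65, (3/π²)·65² ≈ 1284.25.)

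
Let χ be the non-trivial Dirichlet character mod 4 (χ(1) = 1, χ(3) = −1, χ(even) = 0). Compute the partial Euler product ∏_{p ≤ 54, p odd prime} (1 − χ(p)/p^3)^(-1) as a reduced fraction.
∏ = 825131832927904152751703886265311831503045/851571808026684219819301170519057245405184

The odd primes p ≤ 54 are [3, 5, 7, 11, 13, 17, 19, 23, 29, 31, 37, 41, 43, 47, 53]. For each, χ(p) = 1 if p ≡ 1 mod 4, χ(p) = −1 if p ≡ 3 mod 4. Taking (1 − χ(p)/p^3)^(-1) = p^3/(p^3 − χ(p)): (1 − (-1)/3^3)^(-1) · (1 − (1)/5^3)^(-1) · (1 − (-1)/7^3)^(-1) · (1 − (-1)/11^3)^(-1) · (1 − (1)/13^3)^(-1) · (1 − (1)/17^3)^(-1) · (1 − (-1)/19^3)^(-1) · (1 − (-1)/23^3)^(-1) · (1 − (1)/29^3)^(-1) · (1 − (-1)/31^3)^(-1) · (1 − (1)/37^3)^(-1) · (1 − (1)/41^3)^(-1) · (1 − (-1)/43^3)^(-1) · (1 − (-1)/47^3)^(-1) · (1 − (1)/53^3)^(-1) = 825131832927904152751703886265311831503045/851571808026684219819301170519057245405184.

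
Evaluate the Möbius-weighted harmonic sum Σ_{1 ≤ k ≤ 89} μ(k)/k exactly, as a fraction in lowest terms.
Σ μ(k)/k = -34833113669423893495541895404789/23768741896345550770650537601358310

Values of μ(k) for 1 ≤ k ≤ 89: μ(1) = 1, μ(2) = -1, μ(3) = -1, μ(5) = -1, μ(6) = 1, μ(7) = -1, μ(10) = 1, μ(11) = -1, μ(13) = -1, μ(14) = 1, μ(15) = 1, μ(17) = -1, μ(19) = -1, μ(21) = 1, μ(22) = 1, μ(23) = -1, μ(26) = 1, μ(29) = -1, μ(30) = -1, μ(31) = -1, μ(33) = 1, μ(34) = 1, μ(35) = 1, μ(37) = -1, μ(38) = 1, μ(39) = 1, μ(41) = -1, μ(42) = -1, μ(43) = -1, μ(46) = 1, μ(47) = -1, μ(51) = 1, μ(53) = -1, μ(55) = 1, μ(57) = 1, μ(58) = 1, μ(59) = -1, μ(61) = -1, μ(62) = 1, μ(65) = 1, μ(66) = -1, μ(67) = -1, μ(69) = 1, μ(70) = -1, μ(71) = -1, μ(73) = -1, μ(74) = 1, μ(77) = 1, μ(78) = -1, μ(79) = -1, μ(82) = 1, μ(83) = -1, μ(85) = 1, μ(86) = 1, μ(87) = 1, μ(89) = -1, with μ = 0 on non-squarefree integers. Summing μ(k)/k for k where μ(k) ≠ 0 gives -34833113669423893495541895404789/23768741896345550770650537601358310 ≈ -0.0015. (PNT ⟺ this sum → 0 as n → ∞.)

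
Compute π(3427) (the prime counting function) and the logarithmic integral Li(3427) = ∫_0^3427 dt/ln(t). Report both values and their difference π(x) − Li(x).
π(3427) = 480;  Li(3427) ≈ 495.64;  π(x) − Li(x) ≈ -15.64.

Direct count of primes ≤ 3427 gives π(3427) = 480. Numerical evaluation of the logarithmic integral gives Li(3427) ≈ 495.64. The difference π(x) − Li(x) ≈ -15.64 is typically negative for small/moderate x (Li(x) overestimates), though Littlewood's theorem shows this sign changes infinitely often.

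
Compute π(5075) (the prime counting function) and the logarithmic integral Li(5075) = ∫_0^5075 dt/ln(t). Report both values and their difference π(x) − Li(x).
π(5075) = 677;  Li(5075) ≈ 693.08;  π(x) − Li(x) ≈ -16.08.

Direct count of primes ≤ 5075 gives π(5075) = 677. Numerical evaluation of the logarithmic integral gives Li(5075) ≈ 693.08. The difference π(x) − Li(x) ≈ -16.08 is typically negative for small/moderate x (Li(x) overestimates), though Littlewood's theorem shows this sign changes infinitely often.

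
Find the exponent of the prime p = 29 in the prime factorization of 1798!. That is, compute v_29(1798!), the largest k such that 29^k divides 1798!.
v_29(1798!) = 64

Legendre's formula: v_p(n!) = Σ_{k ≥ 1} ⌊n / p^k⌋. For p = 29, n = 1798, the terms are:
  ⌊1798/29^1⌋ = ⌊1798/29⌋ = 62
  ⌊1798/29^2⌋ = ⌊1798/841⌋ = 2
(the next term ⌊1798/29^3⌋ = 0, terminating the sum). Summing: v_29(1798!) = 62 + 2 = 64.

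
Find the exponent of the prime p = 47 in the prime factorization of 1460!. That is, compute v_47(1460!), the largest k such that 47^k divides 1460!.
v_47(1460!) = 31

Legendre's formula: v_p(n!) = Σ_{k ≥ 1} ⌊n / p^k⌋. For p = 47, n = 1460, the terms are:
  ⌊1460/47^1⌋ = ⌊1460/47⌋ = 31
(the next term ⌊1460/47^2⌋ = 0, terminating the sum). Summing: v_47(1460!) = 31 = 31.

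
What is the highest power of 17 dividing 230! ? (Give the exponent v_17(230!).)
v_17(230!) = 13

Legendre's formula: v_p(n!) = Σ_{k ≥ 1} ⌊n / p^k⌋. For p = 17, n = 230, the terms are:
  ⌊230/17^1⌋ = ⌊230/17⌋ = 13
(the next term ⌊230/17^2⌋ = 0, terminating the sum). Summing: v_17(230!) = 13 = 13.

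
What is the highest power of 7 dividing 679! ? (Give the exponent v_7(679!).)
v_7(679!) = 111

Legendre's formula: v_p(n!) = Σ_{k ≥ 1} ⌊n / p^k⌋. For p = 7, n = 679, the terms are:
  ⌊679/7^1⌋ = ⌊679/7⌋ = 97
  ⌊679/7^2⌋ = ⌊679/49⌋ = 13
  ⌊679/7^3⌋ = ⌊679/343⌋ = 1
(the next term ⌊679/7^4⌋ = 0, terminating the sum). Summing: v_7(679!) = 97 + 13 + 1 = 111.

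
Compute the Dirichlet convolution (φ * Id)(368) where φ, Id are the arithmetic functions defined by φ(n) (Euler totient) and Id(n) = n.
(φ * Id)(368) = 2160

Divisors of 368: [1, 2, 4, 8, 16, 23, 46, 92, 184, 368]. For each d | 368:
  d = 1: φ(1) · Id(368/1) = 1 · 368 = 368
  d = 2: φ(2) · Id(368/2) = 1 · 184 = 184
  d = 4: φ(4) · Id(368/4) = 2 · 92 = 184
  d = 8: φ(8) · Id(368/8) = 4 · 46 = 184
  d = 16: φ(16) · Id(368/16) = 8 · 23 = 184
  d = 23: φ(23) · Id(368/23) = 22 · 16 = 352
  d = 46: φ(46) · Id(368/46) = 22 · 8 = 176
  d = 92: φ(92) · Id(368/92) = 44 · 4 = 176
  d = 184: φ(184) · Id(368/184) = 88 · 2 = 176
  d = 368: φ(368) · Id(368/368) = 176 · 1 = 176
Summing: (φ * Id)(368) = 368 + 184 + 184 + 184 + 184 + 352 + 176 + 176 + 176 + 176 = 2160.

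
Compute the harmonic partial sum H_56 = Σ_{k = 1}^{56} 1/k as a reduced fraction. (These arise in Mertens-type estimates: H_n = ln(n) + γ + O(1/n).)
H_56 = 252476961434436524654789/54749786241679275146400

Direct summation: H_56 = 1 + 1/2 + ... + 1/56. The least common denominator is lcm(1, ..., 56) = 164249358725037825439200; over this denominator the numerator is 164249358725037825439200 + 82124679362518912719600 + 54749786241679275146400 + 41062339681259456359800 + 32849871745007565087840 + 27374893120839637573200 + 23464194103576832205600 + 20531169840629728179900 + 18249928747226425048800 + 16424935872503782543920 + 14931759884094347767200 + 13687446560419818786600 + 12634566055772140418400 + 11732097051788416102800 + 10949957248335855029280 + 10265584920314864089950 + 9661726983825754437600 + 9124964373613212524400 + 8644703090791464496800 + 8212467936251891271960 + 7821398034525610735200 + 7465879942047173883600 + 7141276466305992410400 + 6843723280209909393300 + 6569974349001513017568 + 6317283027886070209200 + 6083309582408808349600 + 5866048525894208051400 + 5663770990518545704800 + 5474978624167927514640 + 5298366410485091143200 + 5132792460157432044975 + 4977253294698115922400 + 4830863491912877218800 + 4692838820715366441120 + 4562482186806606262200 + 4439171857433454741600 + 4322351545395732248400 + 4211522018590713472800 + 4106233968125945635980 + 4006081920122873791200 + 3910699017262805367600 + 3819752528489251754400 + 3732939971023586941800 + 3649985749445285009760 + 3570638233152996205200 + 3494667206915698413600 + 3421861640104954696650 + 3352027729082404600800 + 3284987174500756508784 + 3220575661275251479200 + 3158641513943035104600 + 3099044504245996706400 + 3041654791204404174800 + 2986351976818869553440 + 2933024262947104025700 = 757430884303309573964367, so H_56 = 757430884303309573964367/164249358725037825439200; reducing by gcd(757430884303309573964367, 164249358725037825439200) = 3 gives 252476961434436524654789/54749786241679275146400 ≈ 4.61147. (The PNT-adjacent estimate ln(56) + γ ≈ 4.60257 matches within O(1/n).)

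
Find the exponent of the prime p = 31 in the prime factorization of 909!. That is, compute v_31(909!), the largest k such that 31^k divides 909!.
v_31(909!) = 29

Legendre's formula: v_p(n!) = Σ_{k ≥ 1} ⌊n / p^k⌋. For p = 31, n = 909, the terms are:
  ⌊909/31^1⌋ = ⌊909/31⌋ = 29
(the next term ⌊909/31^2⌋ = 0, terminating the sum). Summing: v_31(909!) = 29 = 29.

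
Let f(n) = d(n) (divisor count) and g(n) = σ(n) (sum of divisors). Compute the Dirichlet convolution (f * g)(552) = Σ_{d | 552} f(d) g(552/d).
(d * σ)(552) = 6552

Divisors of 552: [1, 2, 3, 4, 6, 8, 12, 23, 24, 46, 69, 92, 138, 184, 276, 552]. For each d | 552:
  d = 1: d(1) · σ(552/1) = 1 · 1440 = 1440
  d = 2: d(2) · σ(552/2) = 2 · 672 = 1344
  d = 3: d(3) · σ(552/3) = 2 · 360 = 720
  d = 4: d(4) · σ(552/4) = 3 · 288 = 864
  d = 6: d(6) · σ(552/6) = 4 · 168 = 672
  d = 8: d(8) · σ(552/8) = 4 · 96 = 384
  d = 12: d(12) · σ(552/12) = 6 · 72 = 432
  d = 23: d(23) · σ(552/23) = 2 · 60 = 120
  d = 24: d(24) · σ(552/24) = 8 · 24 = 192
  d = 46: d(46) · σ(552/46) = 4 · 28 = 112
  d = 69: d(69) · σ(552/69) = 4 · 15 = 60
  d = 92: d(92) · σ(552/92) = 6 · 12 = 72
  d = 138: d(138) · σ(552/138) = 8 · 7 = 56
  d = 184: d(184) · σ(552/184) = 8 · 4 = 32
  d = 276: d(276) · σ(552/276) = 12 · 3 = 36
  d = 552: d(552) · σ(552/552) = 16 · 1 = 16
Summing: (d * σ)(552) = 1440 + 1344 + 720 + 864 + 672 + 384 + 432 + 120 + 192 + 112 + 60 + 72 + 56 + 32 + 36 + 16 = 6552.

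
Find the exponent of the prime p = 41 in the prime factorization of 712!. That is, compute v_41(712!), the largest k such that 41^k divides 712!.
v_41(712!) = 17

Legendre's formula: v_p(n!) = Σ_{k ≥ 1} ⌊n / p^k⌋. For p = 41, n = 712, the terms are:
  ⌊712/41^1⌋ = ⌊712/41⌋ = 17
(the next term ⌊712/41^2⌋ = 0, terminating the sum). Summing: v_41(712!) = 17 = 17.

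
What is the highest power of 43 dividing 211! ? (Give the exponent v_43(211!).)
v_43(211!) = 4

Legendre's formula: v_p(n!) = Σ_{k ≥ 1} ⌊n / p^k⌋. For p = 43, n = 211, the terms are:
  ⌊211/43^1⌋ = ⌊211/43⌋ = 4
(the next term ⌊211/43^2⌋ = 0, terminating the sum). Summing: v_43(211!) = 4 = 4.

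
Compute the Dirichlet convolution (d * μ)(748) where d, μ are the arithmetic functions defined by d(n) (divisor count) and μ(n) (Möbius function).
(d * μ)(748) = 1

Divisors of 748: [1, 2, 4, 11, 17, 22, 34, 44, 68, 187, 374, 748]. For each d | 748:
  d = 1: d(1) · μ(748/1) = 1 · 0 = 0
  d = 2: d(2) · μ(748/2) = 2 · -1 = -2
  d = 4: d(4) · μ(748/4) = 3 · 1 = 3
  d = 11: d(11) · μ(748/11) = 2 · 0 = 0
  d = 17: d(17) · μ(748/17) = 2 · 0 = 0
  d = 22: d(22) · μ(748/22) = 4 · 1 = 4
  d = 34: d(34) · μ(748/34) = 4 · 1 = 4
  d = 44: d(44) · μ(748/44) = 6 · -1 = -6
  d = 68: d(68) · μ(748/68) = 6 · -1 = -6
  d = 187: d(187) · μ(748/187) = 4 · 0 = 0
  d = 374: d(374) · μ(748/374) = 8 · -1 = -8
  d = 748: d(748) · μ(748/748) = 12 · 1 = 12
Summing: (d * μ)(748) = 0 + -2 + 3 + 0 + 0 + 4 + 4 + -6 + -6 + 0 + -8 + 12 = 1.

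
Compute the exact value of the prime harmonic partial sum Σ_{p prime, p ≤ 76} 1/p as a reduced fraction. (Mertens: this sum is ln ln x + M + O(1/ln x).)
Σ 1/p = 71544353681891529224514036059/40729680599249024150621323470

π(76) = 21, so the primes ≤ 76 are [2, 3, 5, 7, 11, 13, 17, 19, 23, 29, 31, 37, 41, 43, 47, 53, 59, 61, 67, 71, 73]. Summing 1/p over these primes: 71544353681891529224514036059/40729680599249024150621323470 ≈ 1.7566. Mertens estimate ln ln(76) + 0.2615 ≈ 1.7272.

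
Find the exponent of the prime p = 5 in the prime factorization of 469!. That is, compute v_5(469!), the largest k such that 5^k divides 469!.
v_5(469!) = 114

Legendre's formula: v_p(n!) = Σ_{k ≥ 1} ⌊n / p^k⌋. For p = 5, n = 469, the terms are:
  ⌊469/5^1⌋ = ⌊469/5⌋ = 93
  ⌊469/5^2⌋ = ⌊469/25⌋ = 18
  ⌊469/5^3⌋ = ⌊469/125⌋ = 3
(the next term ⌊469/5^4⌋ = 0, terminating the sum). Summing: v_5(469!) = 93 + 18 + 3 = 114.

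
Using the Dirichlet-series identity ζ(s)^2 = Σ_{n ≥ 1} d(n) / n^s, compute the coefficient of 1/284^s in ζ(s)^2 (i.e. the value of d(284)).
d(284) = 6

ζ(s)^2 = (Σ 1/m^s)(Σ 1/k^s). The coefficient of 1/n^s in the product is the number of ordered pairs (m, k) with mk = n, which equals d(n). For n = 284, divisors are [1, 2, 4, 71, 142, 284], so d(284) = 6.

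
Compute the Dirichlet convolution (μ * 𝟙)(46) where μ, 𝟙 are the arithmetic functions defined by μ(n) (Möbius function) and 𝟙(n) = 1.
(μ * 𝟙)(46) = 0

Divisors of 46: [1, 2, 23, 46]. For each d | 46:
  d = 1: μ(1) · 𝟙(46/1) = 1 · 1 = 1
  d = 2: μ(2) · 𝟙(46/2) = -1 · 1 = -1
  d = 23: μ(23) · 𝟙(46/23) = -1 · 1 = -1
  d = 46: μ(46) · 𝟙(46/46) = 1 · 1 = 1
Summing: (μ * 𝟙)(46) = 1 + -1 + -1 + 1 = 0.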